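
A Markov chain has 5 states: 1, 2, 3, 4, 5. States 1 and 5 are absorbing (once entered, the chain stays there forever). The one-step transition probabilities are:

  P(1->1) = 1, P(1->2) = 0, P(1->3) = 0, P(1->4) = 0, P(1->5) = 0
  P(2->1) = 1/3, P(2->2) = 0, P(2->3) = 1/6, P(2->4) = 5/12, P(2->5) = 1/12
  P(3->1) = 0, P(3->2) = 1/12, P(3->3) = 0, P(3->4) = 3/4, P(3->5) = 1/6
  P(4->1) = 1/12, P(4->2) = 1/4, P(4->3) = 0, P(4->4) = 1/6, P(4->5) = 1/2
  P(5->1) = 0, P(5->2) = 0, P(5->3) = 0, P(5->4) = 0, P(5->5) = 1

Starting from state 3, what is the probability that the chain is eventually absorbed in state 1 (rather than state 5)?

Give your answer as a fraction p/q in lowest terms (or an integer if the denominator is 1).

Let a_i = P(absorbed in 1 | start in state i).
Boundary conditions: a_1 = 1, a_5 = 0.
For each transient state i, a_i = sum_j P(i->j) * a_j:
  a_2 = 1/3*a_1 + 0*a_2 + 1/6*a_3 + 5/12*a_4 + 1/12*a_5
  a_3 = 0*a_1 + 1/12*a_2 + 0*a_3 + 3/4*a_4 + 1/6*a_5
  a_4 = 1/12*a_1 + 1/4*a_2 + 0*a_3 + 1/6*a_4 + 1/2*a_5

Substituting a_1 = 1 and a_5 = 0, rearrange to (I - Q) a = r where r[i] = P(i -> 1):
  [1, -1/6, -5/12] . (a_2, a_3, a_4) = 1/3
  [-1/12, 1, -3/4] . (a_2, a_3, a_4) = 0
  [-1/4, 0, 5/6] . (a_2, a_3, a_4) = 1/12

Solving yields:
  a_2 = 279/593
  a_3 = 261/1186
  a_4 = 143/593

Starting state is 3, so the absorption probability is a_3 = 261/1186.

Answer: 261/1186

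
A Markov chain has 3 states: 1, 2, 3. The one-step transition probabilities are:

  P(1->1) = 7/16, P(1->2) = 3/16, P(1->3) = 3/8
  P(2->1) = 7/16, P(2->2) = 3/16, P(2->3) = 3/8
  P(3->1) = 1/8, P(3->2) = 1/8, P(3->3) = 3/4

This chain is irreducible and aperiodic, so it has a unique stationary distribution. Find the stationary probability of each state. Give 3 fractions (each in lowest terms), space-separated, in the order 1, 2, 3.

The stationary distribution satisfies pi = pi * P, i.e.:
  pi_1 = 7/16*pi_1 + 7/16*pi_2 + 1/8*pi_3
  pi_2 = 3/16*pi_1 + 3/16*pi_2 + 1/8*pi_3
  pi_3 = 3/8*pi_1 + 3/8*pi_2 + 3/4*pi_3
with normalization: pi_1 + pi_2 + pi_3 = 1.

Using the first 2 balance equations plus normalization, the linear system A*pi = b is:
  [-9/16, 7/16, 1/8] . pi = 0
  [3/16, -13/16, 1/8] . pi = 0
  [1, 1, 1] . pi = 1

Solving yields:
  pi_1 = 1/4
  pi_2 = 3/20
  pi_3 = 3/5

Verification (pi * P):
  1/4*7/16 + 3/20*7/16 + 3/5*1/8 = 1/4 = pi_1  (ok)
  1/4*3/16 + 3/20*3/16 + 3/5*1/8 = 3/20 = pi_2  (ok)
  1/4*3/8 + 3/20*3/8 + 3/5*3/4 = 3/5 = pi_3  (ok)

Answer: 1/4 3/20 3/5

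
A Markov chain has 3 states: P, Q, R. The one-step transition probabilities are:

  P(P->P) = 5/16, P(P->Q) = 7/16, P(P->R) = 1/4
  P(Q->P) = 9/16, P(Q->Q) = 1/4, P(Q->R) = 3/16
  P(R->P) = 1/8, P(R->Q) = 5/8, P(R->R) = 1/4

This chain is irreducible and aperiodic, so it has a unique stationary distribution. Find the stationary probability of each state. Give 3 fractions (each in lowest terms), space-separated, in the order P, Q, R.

The stationary distribution satisfies pi = pi * P, i.e.:
  pi_P = 5/16*pi_P + 9/16*pi_Q + 1/8*pi_R
  pi_Q = 7/16*pi_P + 1/4*pi_Q + 5/8*pi_R
  pi_R = 1/4*pi_P + 3/16*pi_Q + 1/4*pi_R
with normalization: pi_P + pi_Q + pi_R = 1.

Using the first 2 balance equations plus normalization, the linear system A*pi = b is:
  [-11/16, 9/16, 1/8] . pi = 0
  [7/16, -3/4, 5/8] . pi = 0
  [1, 1, 1] . pi = 1

Solving yields:
  pi_P = 114/307
  pi_Q = 124/307
  pi_R = 69/307

Verification (pi * P):
  114/307*5/16 + 124/307*9/16 + 69/307*1/8 = 114/307 = pi_P  (ok)
  114/307*7/16 + 124/307*1/4 + 69/307*5/8 = 124/307 = pi_Q  (ok)
  114/307*1/4 + 124/307*3/16 + 69/307*1/4 = 69/307 = pi_R  (ok)

Answer: 114/307 124/307 69/307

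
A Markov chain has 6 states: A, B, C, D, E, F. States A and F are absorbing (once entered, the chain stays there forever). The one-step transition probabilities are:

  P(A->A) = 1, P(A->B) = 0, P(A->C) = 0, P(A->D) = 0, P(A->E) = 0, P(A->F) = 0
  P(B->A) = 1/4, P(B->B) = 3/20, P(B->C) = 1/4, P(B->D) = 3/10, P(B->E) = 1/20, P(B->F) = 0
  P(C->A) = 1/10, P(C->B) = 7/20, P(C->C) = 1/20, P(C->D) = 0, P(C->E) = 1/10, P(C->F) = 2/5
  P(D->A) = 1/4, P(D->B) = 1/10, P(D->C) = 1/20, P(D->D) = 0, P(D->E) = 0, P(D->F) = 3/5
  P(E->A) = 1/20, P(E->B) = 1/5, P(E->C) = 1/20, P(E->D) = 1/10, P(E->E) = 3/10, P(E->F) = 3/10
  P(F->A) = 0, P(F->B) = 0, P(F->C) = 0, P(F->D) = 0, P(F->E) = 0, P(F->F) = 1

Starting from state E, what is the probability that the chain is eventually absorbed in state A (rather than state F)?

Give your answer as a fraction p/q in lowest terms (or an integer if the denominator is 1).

Let a_i = P(absorbed in A | start in state i).
Boundary conditions: a_A = 1, a_F = 0.
For each transient state i, a_i = sum_j P(i->j) * a_j:
  a_B = 1/4*a_A + 3/20*a_B + 1/4*a_C + 3/10*a_D + 1/20*a_E + 0*a_F
  a_C = 1/10*a_A + 7/20*a_B + 1/20*a_C + 0*a_D + 1/10*a_E + 2/5*a_F
  a_D = 1/4*a_A + 1/10*a_B + 1/20*a_C + 0*a_D + 0*a_E + 3/5*a_F
  a_E = 1/20*a_A + 1/5*a_B + 1/20*a_C + 1/10*a_D + 3/10*a_E + 3/10*a_F

Substituting a_A = 1 and a_F = 0, rearrange to (I - Q) a = r where r[i] = P(i -> A):
  [17/20, -1/4, -3/10, -1/20] . (a_B, a_C, a_D, a_E) = 1/4
  [-7/20, 19/20, 0, -1/10] . (a_B, a_C, a_D, a_E) = 1/10
  [-1/10, -1/20, 1, 0] . (a_B, a_C, a_D, a_E) = 1/4
  [-1/5, -1/20, -1/10, 7/10] . (a_B, a_C, a_D, a_E) = 1/20

Solving yields:
  a_B = 19097/36749
  a_C = 12021/36749
  a_D = 11698/36749
  a_E = 10611/36749

Starting state is E, so the absorption probability is a_E = 10611/36749.

Answer: 10611/36749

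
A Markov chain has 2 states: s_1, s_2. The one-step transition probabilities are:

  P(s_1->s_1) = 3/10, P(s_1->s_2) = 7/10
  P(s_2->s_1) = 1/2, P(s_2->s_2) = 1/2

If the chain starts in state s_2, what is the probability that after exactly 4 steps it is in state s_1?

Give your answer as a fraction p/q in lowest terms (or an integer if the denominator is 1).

Answer: 52/125

Derivation:
Computing P^4 by repeated multiplication:
P^1 =
  s_1: [3/10, 7/10]
  s_2: [1/2, 1/2]
P^2 =
  s_1: [11/25, 14/25]
  s_2: [2/5, 3/5]
P^3 =
  s_1: [103/250, 147/250]
  s_2: [21/50, 29/50]
P^4 =
  s_1: [261/625, 364/625]
  s_2: [52/125, 73/125]

(P^4)[s_2 -> s_1] = 52/125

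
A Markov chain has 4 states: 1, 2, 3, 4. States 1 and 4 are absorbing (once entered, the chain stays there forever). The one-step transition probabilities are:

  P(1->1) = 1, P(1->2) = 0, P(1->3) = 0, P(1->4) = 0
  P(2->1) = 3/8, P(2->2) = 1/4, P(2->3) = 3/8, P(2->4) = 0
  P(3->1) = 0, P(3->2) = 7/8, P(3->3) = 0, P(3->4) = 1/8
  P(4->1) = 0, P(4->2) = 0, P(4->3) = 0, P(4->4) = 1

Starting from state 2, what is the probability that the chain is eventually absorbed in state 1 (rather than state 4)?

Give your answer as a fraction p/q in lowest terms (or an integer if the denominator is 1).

Let a_i = P(absorbed in 1 | start in state i).
Boundary conditions: a_1 = 1, a_4 = 0.
For each transient state i, a_i = sum_j P(i->j) * a_j:
  a_2 = 3/8*a_1 + 1/4*a_2 + 3/8*a_3 + 0*a_4
  a_3 = 0*a_1 + 7/8*a_2 + 0*a_3 + 1/8*a_4

Substituting a_1 = 1 and a_4 = 0, rearrange to (I - Q) a = r where r[i] = P(i -> 1):
  [3/4, -3/8] . (a_2, a_3) = 3/8
  [-7/8, 1] . (a_2, a_3) = 0

Solving yields:
  a_2 = 8/9
  a_3 = 7/9

Starting state is 2, so the absorption probability is a_2 = 8/9.

Answer: 8/9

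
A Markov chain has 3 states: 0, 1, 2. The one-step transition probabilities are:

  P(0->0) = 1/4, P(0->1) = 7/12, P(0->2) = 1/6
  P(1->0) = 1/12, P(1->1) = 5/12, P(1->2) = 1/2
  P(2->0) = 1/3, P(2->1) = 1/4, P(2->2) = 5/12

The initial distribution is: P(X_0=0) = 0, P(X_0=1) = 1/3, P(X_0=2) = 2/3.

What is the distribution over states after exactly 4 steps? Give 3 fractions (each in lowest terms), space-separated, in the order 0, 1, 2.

Propagating the distribution step by step (d_{t+1} = d_t * P):
d_0 = (0=0, 1=1/3, 2=2/3)
  d_1[0] = 0*1/4 + 1/3*1/12 + 2/3*1/3 = 1/4
  d_1[1] = 0*7/12 + 1/3*5/12 + 2/3*1/4 = 11/36
  d_1[2] = 0*1/6 + 1/3*1/2 + 2/3*5/12 = 4/9
d_1 = (0=1/4, 1=11/36, 2=4/9)
  d_2[0] = 1/4*1/4 + 11/36*1/12 + 4/9*1/3 = 17/72
  d_2[1] = 1/4*7/12 + 11/36*5/12 + 4/9*1/4 = 83/216
  d_2[2] = 1/4*1/6 + 11/36*1/2 + 4/9*5/12 = 41/108
d_2 = (0=17/72, 1=83/216, 2=41/108)
  d_3[0] = 17/72*1/4 + 83/216*1/12 + 41/108*1/3 = 47/216
  d_3[1] = 17/72*7/12 + 83/216*5/12 + 41/108*1/4 = 509/1296
  d_3[2] = 17/72*1/6 + 83/216*1/2 + 41/108*5/12 = 505/1296
d_3 = (0=47/216, 1=509/1296, 2=505/1296)
  d_4[0] = 47/216*1/4 + 509/1296*1/12 + 505/1296*1/3 = 125/576
  d_4[1] = 47/216*7/12 + 509/1296*5/12 + 505/1296*1/4 = 3017/7776
  d_4[2] = 47/216*1/6 + 509/1296*1/2 + 505/1296*5/12 = 6143/15552
d_4 = (0=125/576, 1=3017/7776, 2=6143/15552)

Answer: 125/576 3017/7776 6143/15552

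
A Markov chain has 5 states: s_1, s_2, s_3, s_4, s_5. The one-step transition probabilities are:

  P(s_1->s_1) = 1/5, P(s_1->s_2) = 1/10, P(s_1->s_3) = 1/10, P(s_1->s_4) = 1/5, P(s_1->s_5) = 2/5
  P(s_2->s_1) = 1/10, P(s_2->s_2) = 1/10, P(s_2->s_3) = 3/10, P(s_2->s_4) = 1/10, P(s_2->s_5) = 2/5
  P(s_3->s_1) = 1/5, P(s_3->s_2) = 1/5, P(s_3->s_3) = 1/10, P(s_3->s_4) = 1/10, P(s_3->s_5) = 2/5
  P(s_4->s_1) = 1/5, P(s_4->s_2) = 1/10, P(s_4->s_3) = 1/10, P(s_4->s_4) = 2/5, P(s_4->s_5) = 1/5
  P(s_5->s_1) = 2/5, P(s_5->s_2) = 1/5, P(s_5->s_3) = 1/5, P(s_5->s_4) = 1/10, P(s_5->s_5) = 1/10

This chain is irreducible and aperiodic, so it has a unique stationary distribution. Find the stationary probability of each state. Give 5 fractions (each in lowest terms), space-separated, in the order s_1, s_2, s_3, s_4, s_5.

Answer: 481/1990 143/995 156/995 353/1990 279/995

Derivation:
The stationary distribution satisfies pi = pi * P, i.e.:
  pi_s_1 = 1/5*pi_s_1 + 1/10*pi_s_2 + 1/5*pi_s_3 + 1/5*pi_s_4 + 2/5*pi_s_5
  pi_s_2 = 1/10*pi_s_1 + 1/10*pi_s_2 + 1/5*pi_s_3 + 1/10*pi_s_4 + 1/5*pi_s_5
  pi_s_3 = 1/10*pi_s_1 + 3/10*pi_s_2 + 1/10*pi_s_3 + 1/10*pi_s_4 + 1/5*pi_s_5
  pi_s_4 = 1/5*pi_s_1 + 1/10*pi_s_2 + 1/10*pi_s_3 + 2/5*pi_s_4 + 1/10*pi_s_5
  pi_s_5 = 2/5*pi_s_1 + 2/5*pi_s_2 + 2/5*pi_s_3 + 1/5*pi_s_4 + 1/10*pi_s_5
with normalization: pi_s_1 + pi_s_2 + pi_s_3 + pi_s_4 + pi_s_5 = 1.

Using the first 4 balance equations plus normalization, the linear system A*pi = b is:
  [-4/5, 1/10, 1/5, 1/5, 2/5] . pi = 0
  [1/10, -9/10, 1/5, 1/10, 1/5] . pi = 0
  [1/10, 3/10, -9/10, 1/10, 1/5] . pi = 0
  [1/5, 1/10, 1/10, -3/5, 1/10] . pi = 0
  [1, 1, 1, 1, 1] . pi = 1

Solving yields:
  pi_s_1 = 481/1990
  pi_s_2 = 143/995
  pi_s_3 = 156/995
  pi_s_4 = 353/1990
  pi_s_5 = 279/995

Verification (pi * P):
  481/1990*1/5 + 143/995*1/10 + 156/995*1/5 + 353/1990*1/5 + 279/995*2/5 = 481/1990 = pi_s_1  (ok)
  481/1990*1/10 + 143/995*1/10 + 156/995*1/5 + 353/1990*1/10 + 279/995*1/5 = 143/995 = pi_s_2  (ok)
  481/1990*1/10 + 143/995*3/10 + 156/995*1/10 + 353/1990*1/10 + 279/995*1/5 = 156/995 = pi_s_3  (ok)
  481/1990*1/5 + 143/995*1/10 + 156/995*1/10 + 353/1990*2/5 + 279/995*1/10 = 353/1990 = pi_s_4  (ok)
  481/1990*2/5 + 143/995*2/5 + 156/995*2/5 + 353/1990*1/5 + 279/995*1/10 = 279/995 = pi_s_5  (ok)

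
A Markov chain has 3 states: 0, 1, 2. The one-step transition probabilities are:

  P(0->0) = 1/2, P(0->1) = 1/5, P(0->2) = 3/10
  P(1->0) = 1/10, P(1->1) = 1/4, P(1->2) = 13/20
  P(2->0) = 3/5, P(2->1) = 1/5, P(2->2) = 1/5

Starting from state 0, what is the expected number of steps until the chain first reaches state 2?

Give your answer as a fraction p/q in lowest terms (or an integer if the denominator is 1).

Answer: 190/71

Derivation:
Let h_i = expected steps to first reach 2 from state i.
Boundary: h_2 = 0.
First-step equations for the other states:
  h_0 = 1 + 1/2*h_0 + 1/5*h_1 + 3/10*h_2
  h_1 = 1 + 1/10*h_0 + 1/4*h_1 + 13/20*h_2

Substituting h_2 = 0 and rearranging gives the linear system (I - Q) h = 1:
  [1/2, -1/5] . (h_0, h_1) = 1
  [-1/10, 3/4] . (h_0, h_1) = 1

Solving yields:
  h_0 = 190/71
  h_1 = 120/71

Starting state is 0, so the expected hitting time is h_0 = 190/71.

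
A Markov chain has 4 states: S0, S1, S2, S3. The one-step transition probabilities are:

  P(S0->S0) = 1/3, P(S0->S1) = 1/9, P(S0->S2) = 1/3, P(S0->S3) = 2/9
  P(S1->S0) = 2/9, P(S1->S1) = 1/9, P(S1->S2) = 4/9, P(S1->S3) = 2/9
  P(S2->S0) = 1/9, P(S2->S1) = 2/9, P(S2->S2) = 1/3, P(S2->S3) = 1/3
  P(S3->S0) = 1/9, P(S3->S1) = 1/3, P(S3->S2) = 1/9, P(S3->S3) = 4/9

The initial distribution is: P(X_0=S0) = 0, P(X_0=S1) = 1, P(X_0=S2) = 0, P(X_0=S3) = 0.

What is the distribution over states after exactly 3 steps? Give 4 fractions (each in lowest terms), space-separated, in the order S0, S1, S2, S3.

Propagating the distribution step by step (d_{t+1} = d_t * P):
d_0 = (S0=0, S1=1, S2=0, S3=0)
  d_1[S0] = 0*1/3 + 1*2/9 + 0*1/9 + 0*1/9 = 2/9
  d_1[S1] = 0*1/9 + 1*1/9 + 0*2/9 + 0*1/3 = 1/9
  d_1[S2] = 0*1/3 + 1*4/9 + 0*1/3 + 0*1/9 = 4/9
  d_1[S3] = 0*2/9 + 1*2/9 + 0*1/3 + 0*4/9 = 2/9
d_1 = (S0=2/9, S1=1/9, S2=4/9, S3=2/9)
  d_2[S0] = 2/9*1/3 + 1/9*2/9 + 4/9*1/9 + 2/9*1/9 = 14/81
  d_2[S1] = 2/9*1/9 + 1/9*1/9 + 4/9*2/9 + 2/9*1/3 = 17/81
  d_2[S2] = 2/9*1/3 + 1/9*4/9 + 4/9*1/3 + 2/9*1/9 = 8/27
  d_2[S3] = 2/9*2/9 + 1/9*2/9 + 4/9*1/3 + 2/9*4/9 = 26/81
d_2 = (S0=14/81, S1=17/81, S2=8/27, S3=26/81)
  d_3[S0] = 14/81*1/3 + 17/81*2/9 + 8/27*1/9 + 26/81*1/9 = 14/81
  d_3[S1] = 14/81*1/9 + 17/81*1/9 + 8/27*2/9 + 26/81*1/3 = 157/729
  d_3[S2] = 14/81*1/3 + 17/81*4/9 + 8/27*1/3 + 26/81*1/9 = 208/729
  d_3[S3] = 14/81*2/9 + 17/81*2/9 + 8/27*1/3 + 26/81*4/9 = 238/729
d_3 = (S0=14/81, S1=157/729, S2=208/729, S3=238/729)

Answer: 14/81 157/729 208/729 238/729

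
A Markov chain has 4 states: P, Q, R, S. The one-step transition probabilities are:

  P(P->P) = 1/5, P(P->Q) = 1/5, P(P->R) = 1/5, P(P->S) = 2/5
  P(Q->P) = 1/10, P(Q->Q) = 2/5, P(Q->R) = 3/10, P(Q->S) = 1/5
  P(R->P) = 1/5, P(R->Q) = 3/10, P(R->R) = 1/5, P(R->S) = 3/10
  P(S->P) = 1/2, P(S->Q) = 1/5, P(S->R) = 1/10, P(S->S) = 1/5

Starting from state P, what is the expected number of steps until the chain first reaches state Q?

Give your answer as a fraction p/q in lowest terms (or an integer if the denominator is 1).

Answer: 595/129

Derivation:
Let h_i = expected steps to first reach Q from state i.
Boundary: h_Q = 0.
First-step equations for the other states:
  h_P = 1 + 1/5*h_P + 1/5*h_Q + 1/5*h_R + 2/5*h_S
  h_R = 1 + 1/5*h_P + 3/10*h_Q + 1/5*h_R + 3/10*h_S
  h_S = 1 + 1/2*h_P + 1/5*h_Q + 1/10*h_R + 1/5*h_S

Substituting h_Q = 0 and rearranging gives the linear system (I - Q) h = 1:
  [4/5, -1/5, -2/5] . (h_P, h_R, h_S) = 1
  [-1/5, 4/5, -3/10] . (h_P, h_R, h_S) = 1
  [-1/2, -1/10, 4/5] . (h_P, h_R, h_S) = 1

Solving yields:
  h_P = 595/129
  h_R = 535/129
  h_S = 200/43

Starting state is P, so the expected hitting time is h_P = 595/129.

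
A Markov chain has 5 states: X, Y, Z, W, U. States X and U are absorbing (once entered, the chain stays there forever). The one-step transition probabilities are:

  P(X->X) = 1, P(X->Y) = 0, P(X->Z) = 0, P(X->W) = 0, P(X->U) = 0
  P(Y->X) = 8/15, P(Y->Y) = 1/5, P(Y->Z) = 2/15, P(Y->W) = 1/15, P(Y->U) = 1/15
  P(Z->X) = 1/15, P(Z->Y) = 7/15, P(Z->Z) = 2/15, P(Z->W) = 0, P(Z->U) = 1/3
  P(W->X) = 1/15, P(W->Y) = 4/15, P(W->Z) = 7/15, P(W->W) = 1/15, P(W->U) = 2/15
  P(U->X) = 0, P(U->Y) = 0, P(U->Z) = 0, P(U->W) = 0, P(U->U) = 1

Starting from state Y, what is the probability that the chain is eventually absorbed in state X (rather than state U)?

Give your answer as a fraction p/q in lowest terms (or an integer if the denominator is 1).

Answer: 1504/1887

Derivation:
Let a_i = P(absorbed in X | start in state i).
Boundary conditions: a_X = 1, a_U = 0.
For each transient state i, a_i = sum_j P(i->j) * a_j:
  a_Y = 8/15*a_X + 1/5*a_Y + 2/15*a_Z + 1/15*a_W + 1/15*a_U
  a_Z = 1/15*a_X + 7/15*a_Y + 2/15*a_Z + 0*a_W + 1/3*a_U
  a_W = 1/15*a_X + 4/15*a_Y + 7/15*a_Z + 1/15*a_W + 2/15*a_U

Substituting a_X = 1 and a_U = 0, rearrange to (I - Q) a = r where r[i] = P(i -> X):
  [4/5, -2/15, -1/15] . (a_Y, a_Z, a_W) = 8/15
  [-7/15, 13/15, 0] . (a_Y, a_Z, a_W) = 1/15
  [-4/15, -7/15, 14/15] . (a_Y, a_Z, a_W) = 1/15

Solving yields:
  a_Y = 1504/1887
  a_Z = 955/1887
  a_W = 1042/1887

Starting state is Y, so the absorption probability is a_Y = 1504/1887.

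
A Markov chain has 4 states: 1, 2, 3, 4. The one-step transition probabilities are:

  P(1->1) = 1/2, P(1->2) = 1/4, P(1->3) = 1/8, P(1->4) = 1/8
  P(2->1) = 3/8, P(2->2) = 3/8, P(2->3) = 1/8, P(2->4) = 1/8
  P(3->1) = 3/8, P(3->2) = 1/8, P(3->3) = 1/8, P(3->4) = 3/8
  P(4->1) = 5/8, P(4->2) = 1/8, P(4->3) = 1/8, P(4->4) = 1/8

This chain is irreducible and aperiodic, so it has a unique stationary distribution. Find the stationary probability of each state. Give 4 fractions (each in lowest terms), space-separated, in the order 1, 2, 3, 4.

The stationary distribution satisfies pi = pi * P, i.e.:
  pi_1 = 1/2*pi_1 + 3/8*pi_2 + 3/8*pi_3 + 5/8*pi_4
  pi_2 = 1/4*pi_1 + 3/8*pi_2 + 1/8*pi_3 + 1/8*pi_4
  pi_3 = 1/8*pi_1 + 1/8*pi_2 + 1/8*pi_3 + 1/8*pi_4
  pi_4 = 1/8*pi_1 + 1/8*pi_2 + 3/8*pi_3 + 1/8*pi_4
with normalization: pi_1 + pi_2 + pi_3 + pi_4 = 1.

Using the first 3 balance equations plus normalization, the linear system A*pi = b is:
  [-1/2, 3/8, 3/8, 5/8] . pi = 0
  [1/4, -5/8, 1/8, 1/8] . pi = 0
  [1/8, 1/8, -7/8, 1/8] . pi = 0
  [1, 1, 1, 1] . pi = 1

Solving yields:
  pi_1 = 53/112
  pi_2 = 55/224
  pi_3 = 1/8
  pi_4 = 5/32

Verification (pi * P):
  53/112*1/2 + 55/224*3/8 + 1/8*3/8 + 5/32*5/8 = 53/112 = pi_1  (ok)
  53/112*1/4 + 55/224*3/8 + 1/8*1/8 + 5/32*1/8 = 55/224 = pi_2  (ok)
  53/112*1/8 + 55/224*1/8 + 1/8*1/8 + 5/32*1/8 = 1/8 = pi_3  (ok)
  53/112*1/8 + 55/224*1/8 + 1/8*3/8 + 5/32*1/8 = 5/32 = pi_4  (ok)

Answer: 53/112 55/224 1/8 5/32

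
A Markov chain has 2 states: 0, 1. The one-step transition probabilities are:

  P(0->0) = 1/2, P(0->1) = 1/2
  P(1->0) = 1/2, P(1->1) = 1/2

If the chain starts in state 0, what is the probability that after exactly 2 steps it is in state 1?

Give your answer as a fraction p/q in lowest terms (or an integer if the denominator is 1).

Answer: 1/2

Derivation:
Computing P^2 by repeated multiplication:
P^1 =
  0: [1/2, 1/2]
  1: [1/2, 1/2]
P^2 =
  0: [1/2, 1/2]
  1: [1/2, 1/2]

(P^2)[0 -> 1] = 1/2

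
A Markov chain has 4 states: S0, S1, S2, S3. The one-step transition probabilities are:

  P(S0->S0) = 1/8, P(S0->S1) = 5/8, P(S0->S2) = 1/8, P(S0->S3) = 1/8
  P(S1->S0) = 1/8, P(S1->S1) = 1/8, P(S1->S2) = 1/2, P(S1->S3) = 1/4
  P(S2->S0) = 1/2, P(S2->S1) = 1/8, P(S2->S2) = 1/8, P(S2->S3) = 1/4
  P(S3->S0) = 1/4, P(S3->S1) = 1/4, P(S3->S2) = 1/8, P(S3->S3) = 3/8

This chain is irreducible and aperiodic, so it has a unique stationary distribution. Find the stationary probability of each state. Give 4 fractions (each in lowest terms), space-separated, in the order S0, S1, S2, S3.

Answer: 55/227 63/227 52/227 57/227

Derivation:
The stationary distribution satisfies pi = pi * P, i.e.:
  pi_S0 = 1/8*pi_S0 + 1/8*pi_S1 + 1/2*pi_S2 + 1/4*pi_S3
  pi_S1 = 5/8*pi_S0 + 1/8*pi_S1 + 1/8*pi_S2 + 1/4*pi_S3
  pi_S2 = 1/8*pi_S0 + 1/2*pi_S1 + 1/8*pi_S2 + 1/8*pi_S3
  pi_S3 = 1/8*pi_S0 + 1/4*pi_S1 + 1/4*pi_S2 + 3/8*pi_S3
with normalization: pi_S0 + pi_S1 + pi_S2 + pi_S3 = 1.

Using the first 3 balance equations plus normalization, the linear system A*pi = b is:
  [-7/8, 1/8, 1/2, 1/4] . pi = 0
  [5/8, -7/8, 1/8, 1/4] . pi = 0
  [1/8, 1/2, -7/8, 1/8] . pi = 0
  [1, 1, 1, 1] . pi = 1

Solving yields:
  pi_S0 = 55/227
  pi_S1 = 63/227
  pi_S2 = 52/227
  pi_S3 = 57/227

Verification (pi * P):
  55/227*1/8 + 63/227*1/8 + 52/227*1/2 + 57/227*1/4 = 55/227 = pi_S0  (ok)
  55/227*5/8 + 63/227*1/8 + 52/227*1/8 + 57/227*1/4 = 63/227 = pi_S1  (ok)
  55/227*1/8 + 63/227*1/2 + 52/227*1/8 + 57/227*1/8 = 52/227 = pi_S2  (ok)
  55/227*1/8 + 63/227*1/4 + 52/227*1/4 + 57/227*3/8 = 57/227 = pi_S3  (ok)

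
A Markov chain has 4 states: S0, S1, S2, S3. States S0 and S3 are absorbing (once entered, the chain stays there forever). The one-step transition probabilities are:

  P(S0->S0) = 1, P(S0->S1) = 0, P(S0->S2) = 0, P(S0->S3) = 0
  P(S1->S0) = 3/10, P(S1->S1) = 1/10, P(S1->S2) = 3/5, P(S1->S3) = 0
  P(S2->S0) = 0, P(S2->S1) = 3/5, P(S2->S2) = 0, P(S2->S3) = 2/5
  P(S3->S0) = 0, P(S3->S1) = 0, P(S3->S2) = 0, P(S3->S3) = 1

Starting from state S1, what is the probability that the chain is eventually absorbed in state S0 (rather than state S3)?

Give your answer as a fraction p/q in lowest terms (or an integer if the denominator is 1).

Answer: 5/9

Derivation:
Let a_i = P(absorbed in S0 | start in state i).
Boundary conditions: a_S0 = 1, a_S3 = 0.
For each transient state i, a_i = sum_j P(i->j) * a_j:
  a_S1 = 3/10*a_S0 + 1/10*a_S1 + 3/5*a_S2 + 0*a_S3
  a_S2 = 0*a_S0 + 3/5*a_S1 + 0*a_S2 + 2/5*a_S3

Substituting a_S0 = 1 and a_S3 = 0, rearrange to (I - Q) a = r where r[i] = P(i -> S0):
  [9/10, -3/5] . (a_S1, a_S2) = 3/10
  [-3/5, 1] . (a_S1, a_S2) = 0

Solving yields:
  a_S1 = 5/9
  a_S2 = 1/3

Starting state is S1, so the absorption probability is a_S1 = 5/9.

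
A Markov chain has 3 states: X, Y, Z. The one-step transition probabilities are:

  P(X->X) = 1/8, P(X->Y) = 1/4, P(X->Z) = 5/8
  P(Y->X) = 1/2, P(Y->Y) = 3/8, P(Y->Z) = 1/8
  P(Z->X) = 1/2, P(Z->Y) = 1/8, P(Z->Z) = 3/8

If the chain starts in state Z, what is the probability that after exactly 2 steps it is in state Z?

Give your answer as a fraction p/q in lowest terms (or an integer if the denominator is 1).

Answer: 15/32

Derivation:
Computing P^2 by repeated multiplication:
P^1 =
  X: [1/8, 1/4, 5/8]
  Y: [1/2, 3/8, 1/8]
  Z: [1/2, 1/8, 3/8]
P^2 =
  X: [29/64, 13/64, 11/32]
  Y: [5/16, 9/32, 13/32]
  Z: [5/16, 7/32, 15/32]

(P^2)[Z -> Z] = 15/32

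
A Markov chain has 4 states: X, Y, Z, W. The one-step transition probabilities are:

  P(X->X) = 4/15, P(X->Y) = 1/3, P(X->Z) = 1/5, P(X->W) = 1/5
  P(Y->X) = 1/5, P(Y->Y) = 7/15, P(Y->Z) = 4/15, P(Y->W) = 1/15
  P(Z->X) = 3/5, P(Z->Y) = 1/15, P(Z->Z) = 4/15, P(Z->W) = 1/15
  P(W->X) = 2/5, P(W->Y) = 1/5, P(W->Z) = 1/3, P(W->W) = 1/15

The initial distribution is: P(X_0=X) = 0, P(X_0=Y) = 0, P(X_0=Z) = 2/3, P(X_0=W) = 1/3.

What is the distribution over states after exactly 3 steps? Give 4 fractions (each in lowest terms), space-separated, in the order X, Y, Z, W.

Answer: 1168/3375 323/1125 283/1125 389/3375

Derivation:
Propagating the distribution step by step (d_{t+1} = d_t * P):
d_0 = (X=0, Y=0, Z=2/3, W=1/3)
  d_1[X] = 0*4/15 + 0*1/5 + 2/3*3/5 + 1/3*2/5 = 8/15
  d_1[Y] = 0*1/3 + 0*7/15 + 2/3*1/15 + 1/3*1/5 = 1/9
  d_1[Z] = 0*1/5 + 0*4/15 + 2/3*4/15 + 1/3*1/3 = 13/45
  d_1[W] = 0*1/5 + 0*1/15 + 2/3*1/15 + 1/3*1/15 = 1/15
d_1 = (X=8/15, Y=1/9, Z=13/45, W=1/15)
  d_2[X] = 8/15*4/15 + 1/9*1/5 + 13/45*3/5 + 1/15*2/5 = 82/225
  d_2[Y] = 8/15*1/3 + 1/9*7/15 + 13/45*1/15 + 1/15*1/5 = 59/225
  d_2[Z] = 8/15*1/5 + 1/9*4/15 + 13/45*4/15 + 1/15*1/3 = 53/225
  d_2[W] = 8/15*1/5 + 1/9*1/15 + 13/45*1/15 + 1/15*1/15 = 31/225
d_2 = (X=82/225, Y=59/225, Z=53/225, W=31/225)
  d_3[X] = 82/225*4/15 + 59/225*1/5 + 53/225*3/5 + 31/225*2/5 = 1168/3375
  d_3[Y] = 82/225*1/3 + 59/225*7/15 + 53/225*1/15 + 31/225*1/5 = 323/1125
  d_3[Z] = 82/225*1/5 + 59/225*4/15 + 53/225*4/15 + 31/225*1/3 = 283/1125
  d_3[W] = 82/225*1/5 + 59/225*1/15 + 53/225*1/15 + 31/225*1/15 = 389/3375
d_3 = (X=1168/3375, Y=323/1125, Z=283/1125, W=389/3375)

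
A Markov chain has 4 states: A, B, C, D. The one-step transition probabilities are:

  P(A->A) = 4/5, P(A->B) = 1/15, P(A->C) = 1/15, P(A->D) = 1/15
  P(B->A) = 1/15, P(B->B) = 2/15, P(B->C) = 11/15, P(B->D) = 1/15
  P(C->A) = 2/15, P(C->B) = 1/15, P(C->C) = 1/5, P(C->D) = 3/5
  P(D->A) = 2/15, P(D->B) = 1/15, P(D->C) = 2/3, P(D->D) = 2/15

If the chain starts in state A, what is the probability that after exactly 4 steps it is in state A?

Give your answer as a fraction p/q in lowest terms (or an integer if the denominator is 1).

Computing P^4 by repeated multiplication:
P^1 =
  A: [4/5, 1/15, 1/15, 1/15]
  B: [1/15, 2/15, 11/15, 1/15]
  C: [2/15, 1/15, 1/5, 3/5]
  D: [2/15, 1/15, 2/3, 2/15]
P^2 =
  A: [149/225, 16/225, 4/25, 8/75]
  B: [38/225, 17/225, 22/75, 104/225]
  C: [49/225, 16/225, 112/225, 16/75]
  D: [49/225, 16/225, 7/25, 97/225]
P^3 =
  A: [1924/3375, 241/3375, 673/3375, 179/1125]
  B: [271/1125, 242/3375, 1463/3375, 857/3375]
  C: [308/1125, 241/3375, 347/1125, 1169/3375]
  D: [308/1125, 241/3375, 1384/3375, 826/3375]
P^4 =
  A: [2861/5625, 3616/50625, 3988/16875, 9296/50625]
  B: [14638/50625, 3617/50625, 1826/5625, 5312/16875]
  C: [15749/50625, 3616/50625, 18388/50625, 12872/50625]
  D: [15749/50625, 3616/50625, 5329/16875, 1697/5625]

(P^4)[A -> A] = 2861/5625

Answer: 2861/5625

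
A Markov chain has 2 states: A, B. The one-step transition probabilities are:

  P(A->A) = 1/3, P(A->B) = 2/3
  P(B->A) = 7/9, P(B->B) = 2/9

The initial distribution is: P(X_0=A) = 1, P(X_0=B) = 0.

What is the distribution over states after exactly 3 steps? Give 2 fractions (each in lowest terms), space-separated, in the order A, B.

Answer: 121/243 122/243

Derivation:
Propagating the distribution step by step (d_{t+1} = d_t * P):
d_0 = (A=1, B=0)
  d_1[A] = 1*1/3 + 0*7/9 = 1/3
  d_1[B] = 1*2/3 + 0*2/9 = 2/3
d_1 = (A=1/3, B=2/3)
  d_2[A] = 1/3*1/3 + 2/3*7/9 = 17/27
  d_2[B] = 1/3*2/3 + 2/3*2/9 = 10/27
d_2 = (A=17/27, B=10/27)
  d_3[A] = 17/27*1/3 + 10/27*7/9 = 121/243
  d_3[B] = 17/27*2/3 + 10/27*2/9 = 122/243
d_3 = (A=121/243, B=122/243)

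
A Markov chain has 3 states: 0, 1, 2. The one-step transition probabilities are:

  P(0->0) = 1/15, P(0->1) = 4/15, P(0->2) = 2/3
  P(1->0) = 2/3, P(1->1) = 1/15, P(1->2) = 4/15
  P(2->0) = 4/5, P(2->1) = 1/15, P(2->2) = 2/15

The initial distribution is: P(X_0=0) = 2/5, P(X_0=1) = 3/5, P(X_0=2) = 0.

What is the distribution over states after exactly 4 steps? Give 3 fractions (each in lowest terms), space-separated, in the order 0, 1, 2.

Propagating the distribution step by step (d_{t+1} = d_t * P):
d_0 = (0=2/5, 1=3/5, 2=0)
  d_1[0] = 2/5*1/15 + 3/5*2/3 + 0*4/5 = 32/75
  d_1[1] = 2/5*4/15 + 3/5*1/15 + 0*1/15 = 11/75
  d_1[2] = 2/5*2/3 + 3/5*4/15 + 0*2/15 = 32/75
d_1 = (0=32/75, 1=11/75, 2=32/75)
  d_2[0] = 32/75*1/15 + 11/75*2/3 + 32/75*4/5 = 526/1125
  d_2[1] = 32/75*4/15 + 11/75*1/15 + 32/75*1/15 = 19/125
  d_2[2] = 32/75*2/3 + 11/75*4/15 + 32/75*2/15 = 428/1125
d_2 = (0=526/1125, 1=19/125, 2=428/1125)
  d_3[0] = 526/1125*1/15 + 19/125*2/3 + 428/1125*4/5 = 7372/16875
  d_3[1] = 526/1125*4/15 + 19/125*1/15 + 428/1125*1/15 = 901/5625
  d_3[2] = 526/1125*2/3 + 19/125*4/15 + 428/1125*2/15 = 272/675
d_3 = (0=7372/16875, 1=901/5625, 2=272/675)
  d_4[0] = 7372/16875*1/15 + 901/5625*2/3 + 272/675*4/5 = 116002/253125
  d_4[1] = 7372/16875*4/15 + 901/5625*1/15 + 272/675*1/15 = 12997/84375
  d_4[2] = 7372/16875*2/3 + 901/5625*4/15 + 272/675*2/15 = 98132/253125
d_4 = (0=116002/253125, 1=12997/84375, 2=98132/253125)

Answer: 116002/253125 12997/84375 98132/253125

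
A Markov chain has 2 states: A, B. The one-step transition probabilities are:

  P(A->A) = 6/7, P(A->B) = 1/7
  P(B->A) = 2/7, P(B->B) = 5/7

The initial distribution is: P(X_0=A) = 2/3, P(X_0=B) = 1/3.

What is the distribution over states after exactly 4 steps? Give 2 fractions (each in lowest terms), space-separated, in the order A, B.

Answer: 2/3 1/3

Derivation:
Propagating the distribution step by step (d_{t+1} = d_t * P):
d_0 = (A=2/3, B=1/3)
  d_1[A] = 2/3*6/7 + 1/3*2/7 = 2/3
  d_1[B] = 2/3*1/7 + 1/3*5/7 = 1/3
d_1 = (A=2/3, B=1/3)
  d_2[A] = 2/3*6/7 + 1/3*2/7 = 2/3
  d_2[B] = 2/3*1/7 + 1/3*5/7 = 1/3
d_2 = (A=2/3, B=1/3)
  d_3[A] = 2/3*6/7 + 1/3*2/7 = 2/3
  d_3[B] = 2/3*1/7 + 1/3*5/7 = 1/3
d_3 = (A=2/3, B=1/3)
  d_4[A] = 2/3*6/7 + 1/3*2/7 = 2/3
  d_4[B] = 2/3*1/7 + 1/3*5/7 = 1/3
d_4 = (A=2/3, B=1/3)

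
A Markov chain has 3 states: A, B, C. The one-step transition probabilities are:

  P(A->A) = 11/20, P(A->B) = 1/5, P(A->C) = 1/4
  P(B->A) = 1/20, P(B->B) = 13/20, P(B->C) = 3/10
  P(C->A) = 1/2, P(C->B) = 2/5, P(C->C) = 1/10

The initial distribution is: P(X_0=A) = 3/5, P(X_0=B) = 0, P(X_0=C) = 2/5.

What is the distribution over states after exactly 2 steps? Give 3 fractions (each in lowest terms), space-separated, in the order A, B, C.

Propagating the distribution step by step (d_{t+1} = d_t * P):
d_0 = (A=3/5, B=0, C=2/5)
  d_1[A] = 3/5*11/20 + 0*1/20 + 2/5*1/2 = 53/100
  d_1[B] = 3/5*1/5 + 0*13/20 + 2/5*2/5 = 7/25
  d_1[C] = 3/5*1/4 + 0*3/10 + 2/5*1/10 = 19/100
d_1 = (A=53/100, B=7/25, C=19/100)
  d_2[A] = 53/100*11/20 + 7/25*1/20 + 19/100*1/2 = 801/2000
  d_2[B] = 53/100*1/5 + 7/25*13/20 + 19/100*2/5 = 91/250
  d_2[C] = 53/100*1/4 + 7/25*3/10 + 19/100*1/10 = 471/2000
d_2 = (A=801/2000, B=91/250, C=471/2000)

Answer: 801/2000 91/250 471/2000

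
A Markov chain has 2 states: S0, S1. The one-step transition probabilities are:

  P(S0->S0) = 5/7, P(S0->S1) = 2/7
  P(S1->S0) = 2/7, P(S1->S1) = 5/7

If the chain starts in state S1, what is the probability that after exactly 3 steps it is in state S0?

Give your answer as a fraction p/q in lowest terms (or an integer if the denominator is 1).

Computing P^3 by repeated multiplication:
P^1 =
  S0: [5/7, 2/7]
  S1: [2/7, 5/7]
P^2 =
  S0: [29/49, 20/49]
  S1: [20/49, 29/49]
P^3 =
  S0: [185/343, 158/343]
  S1: [158/343, 185/343]

(P^3)[S1 -> S0] = 158/343

Answer: 158/343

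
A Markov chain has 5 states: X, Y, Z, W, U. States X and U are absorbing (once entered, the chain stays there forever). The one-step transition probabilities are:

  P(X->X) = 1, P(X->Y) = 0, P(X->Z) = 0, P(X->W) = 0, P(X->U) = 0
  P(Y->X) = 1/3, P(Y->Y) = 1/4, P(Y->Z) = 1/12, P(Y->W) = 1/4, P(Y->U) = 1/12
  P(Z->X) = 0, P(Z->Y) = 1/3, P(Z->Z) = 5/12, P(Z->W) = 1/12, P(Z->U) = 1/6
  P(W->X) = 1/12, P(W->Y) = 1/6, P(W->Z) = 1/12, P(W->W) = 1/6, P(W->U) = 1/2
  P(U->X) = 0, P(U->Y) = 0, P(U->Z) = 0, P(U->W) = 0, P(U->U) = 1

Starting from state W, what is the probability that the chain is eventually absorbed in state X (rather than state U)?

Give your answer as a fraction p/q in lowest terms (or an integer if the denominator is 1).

Let a_i = P(absorbed in X | start in state i).
Boundary conditions: a_X = 1, a_U = 0.
For each transient state i, a_i = sum_j P(i->j) * a_j:
  a_Y = 1/3*a_X + 1/4*a_Y + 1/12*a_Z + 1/4*a_W + 1/12*a_U
  a_Z = 0*a_X + 1/3*a_Y + 5/12*a_Z + 1/12*a_W + 1/6*a_U
  a_W = 1/12*a_X + 1/6*a_Y + 1/12*a_Z + 1/6*a_W + 1/2*a_U

Substituting a_X = 1 and a_U = 0, rearrange to (I - Q) a = r where r[i] = P(i -> X):
  [3/4, -1/12, -1/4] . (a_Y, a_Z, a_W) = 1/3
  [-1/3, 7/12, -1/12] . (a_Y, a_Z, a_W) = 0
  [-1/6, -1/12, 5/6] . (a_Y, a_Z, a_W) = 1/12

Solving yields:
  a_Y = 298/525
  a_Z = 9/25
  a_W = 131/525

Starting state is W, so the absorption probability is a_W = 131/525.

Answer: 131/525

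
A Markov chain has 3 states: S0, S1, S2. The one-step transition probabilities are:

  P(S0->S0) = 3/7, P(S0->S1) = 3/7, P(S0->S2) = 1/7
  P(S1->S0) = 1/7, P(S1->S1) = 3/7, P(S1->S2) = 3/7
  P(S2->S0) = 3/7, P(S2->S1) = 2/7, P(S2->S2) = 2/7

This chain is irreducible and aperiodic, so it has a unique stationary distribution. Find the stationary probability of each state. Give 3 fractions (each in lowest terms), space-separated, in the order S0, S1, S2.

The stationary distribution satisfies pi = pi * P, i.e.:
  pi_S0 = 3/7*pi_S0 + 1/7*pi_S1 + 3/7*pi_S2
  pi_S1 = 3/7*pi_S0 + 3/7*pi_S1 + 2/7*pi_S2
  pi_S2 = 1/7*pi_S0 + 3/7*pi_S1 + 2/7*pi_S2
with normalization: pi_S0 + pi_S1 + pi_S2 = 1.

Using the first 2 balance equations plus normalization, the linear system A*pi = b is:
  [-4/7, 1/7, 3/7] . pi = 0
  [3/7, -4/7, 2/7] . pi = 0
  [1, 1, 1] . pi = 1

Solving yields:
  pi_S0 = 7/22
  pi_S1 = 17/44
  pi_S2 = 13/44

Verification (pi * P):
  7/22*3/7 + 17/44*1/7 + 13/44*3/7 = 7/22 = pi_S0  (ok)
  7/22*3/7 + 17/44*3/7 + 13/44*2/7 = 17/44 = pi_S1  (ok)
  7/22*1/7 + 17/44*3/7 + 13/44*2/7 = 13/44 = pi_S2  (ok)

Answer: 7/22 17/44 13/44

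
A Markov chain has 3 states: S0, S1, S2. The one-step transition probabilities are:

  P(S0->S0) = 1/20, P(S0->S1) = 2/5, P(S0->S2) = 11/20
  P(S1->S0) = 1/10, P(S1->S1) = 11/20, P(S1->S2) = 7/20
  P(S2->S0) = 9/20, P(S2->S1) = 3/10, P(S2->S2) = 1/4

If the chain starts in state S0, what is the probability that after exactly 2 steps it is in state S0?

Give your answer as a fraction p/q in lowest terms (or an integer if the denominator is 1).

Answer: 29/100

Derivation:
Computing P^2 by repeated multiplication:
P^1 =
  S0: [1/20, 2/5, 11/20]
  S1: [1/10, 11/20, 7/20]
  S2: [9/20, 3/10, 1/4]
P^2 =
  S0: [29/100, 81/200, 61/200]
  S1: [87/400, 179/400, 67/200]
  S2: [33/200, 21/50, 83/200]

(P^2)[S0 -> S0] = 29/100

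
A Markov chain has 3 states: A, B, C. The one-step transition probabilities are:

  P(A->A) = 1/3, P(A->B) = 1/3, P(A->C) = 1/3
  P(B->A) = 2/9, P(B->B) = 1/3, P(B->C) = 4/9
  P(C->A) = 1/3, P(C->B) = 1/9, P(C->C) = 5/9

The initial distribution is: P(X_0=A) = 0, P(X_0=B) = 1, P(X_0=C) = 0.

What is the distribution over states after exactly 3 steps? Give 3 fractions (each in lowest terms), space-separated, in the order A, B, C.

Propagating the distribution step by step (d_{t+1} = d_t * P):
d_0 = (A=0, B=1, C=0)
  d_1[A] = 0*1/3 + 1*2/9 + 0*1/3 = 2/9
  d_1[B] = 0*1/3 + 1*1/3 + 0*1/9 = 1/3
  d_1[C] = 0*1/3 + 1*4/9 + 0*5/9 = 4/9
d_1 = (A=2/9, B=1/3, C=4/9)
  d_2[A] = 2/9*1/3 + 1/3*2/9 + 4/9*1/3 = 8/27
  d_2[B] = 2/9*1/3 + 1/3*1/3 + 4/9*1/9 = 19/81
  d_2[C] = 2/9*1/3 + 1/3*4/9 + 4/9*5/9 = 38/81
d_2 = (A=8/27, B=19/81, C=38/81)
  d_3[A] = 8/27*1/3 + 19/81*2/9 + 38/81*1/3 = 224/729
  d_3[B] = 8/27*1/3 + 19/81*1/3 + 38/81*1/9 = 167/729
  d_3[C] = 8/27*1/3 + 19/81*4/9 + 38/81*5/9 = 338/729
d_3 = (A=224/729, B=167/729, C=338/729)

Answer: 224/729 167/729 338/729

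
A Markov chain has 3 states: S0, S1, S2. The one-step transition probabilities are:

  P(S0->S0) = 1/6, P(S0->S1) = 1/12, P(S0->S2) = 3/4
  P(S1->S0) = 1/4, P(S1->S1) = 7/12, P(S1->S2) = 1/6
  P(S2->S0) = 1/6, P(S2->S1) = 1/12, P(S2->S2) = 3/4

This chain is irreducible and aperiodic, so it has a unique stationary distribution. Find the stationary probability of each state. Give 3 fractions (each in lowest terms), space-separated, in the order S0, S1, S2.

The stationary distribution satisfies pi = pi * P, i.e.:
  pi_S0 = 1/6*pi_S0 + 1/4*pi_S1 + 1/6*pi_S2
  pi_S1 = 1/12*pi_S0 + 7/12*pi_S1 + 1/12*pi_S2
  pi_S2 = 3/4*pi_S0 + 1/6*pi_S1 + 3/4*pi_S2
with normalization: pi_S0 + pi_S1 + pi_S2 = 1.

Using the first 2 balance equations plus normalization, the linear system A*pi = b is:
  [-5/6, 1/4, 1/6] . pi = 0
  [1/12, -5/12, 1/12] . pi = 0
  [1, 1, 1] . pi = 1

Solving yields:
  pi_S0 = 13/72
  pi_S1 = 1/6
  pi_S2 = 47/72

Verification (pi * P):
  13/72*1/6 + 1/6*1/4 + 47/72*1/6 = 13/72 = pi_S0  (ok)
  13/72*1/12 + 1/6*7/12 + 47/72*1/12 = 1/6 = pi_S1  (ok)
  13/72*3/4 + 1/6*1/6 + 47/72*3/4 = 47/72 = pi_S2  (ok)

Answer: 13/72 1/6 47/72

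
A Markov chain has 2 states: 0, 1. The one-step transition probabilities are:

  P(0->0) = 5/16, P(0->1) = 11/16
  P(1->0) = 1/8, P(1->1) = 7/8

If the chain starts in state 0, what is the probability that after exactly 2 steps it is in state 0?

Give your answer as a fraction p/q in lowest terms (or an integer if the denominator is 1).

Answer: 47/256

Derivation:
Computing P^2 by repeated multiplication:
P^1 =
  0: [5/16, 11/16]
  1: [1/8, 7/8]
P^2 =
  0: [47/256, 209/256]
  1: [19/128, 109/128]

(P^2)[0 -> 0] = 47/256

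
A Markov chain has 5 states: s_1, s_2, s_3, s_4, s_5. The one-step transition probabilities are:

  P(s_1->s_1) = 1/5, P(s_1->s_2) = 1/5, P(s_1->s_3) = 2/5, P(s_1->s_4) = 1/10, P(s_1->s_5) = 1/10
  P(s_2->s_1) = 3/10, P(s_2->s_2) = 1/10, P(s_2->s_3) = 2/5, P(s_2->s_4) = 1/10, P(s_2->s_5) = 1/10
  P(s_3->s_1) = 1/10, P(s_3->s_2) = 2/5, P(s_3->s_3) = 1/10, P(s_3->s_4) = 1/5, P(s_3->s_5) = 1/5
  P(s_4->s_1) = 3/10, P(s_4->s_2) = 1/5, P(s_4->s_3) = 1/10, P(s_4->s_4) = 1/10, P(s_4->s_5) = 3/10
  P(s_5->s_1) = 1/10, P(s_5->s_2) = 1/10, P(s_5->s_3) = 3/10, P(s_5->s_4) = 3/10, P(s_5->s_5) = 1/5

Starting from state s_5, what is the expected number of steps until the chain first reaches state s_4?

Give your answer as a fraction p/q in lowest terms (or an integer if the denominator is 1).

Answer: 930/187

Derivation:
Let h_i = expected steps to first reach s_4 from state i.
Boundary: h_s_4 = 0.
First-step equations for the other states:
  h_s_1 = 1 + 1/5*h_s_1 + 1/5*h_s_2 + 2/5*h_s_3 + 1/10*h_s_4 + 1/10*h_s_5
  h_s_2 = 1 + 3/10*h_s_1 + 1/10*h_s_2 + 2/5*h_s_3 + 1/10*h_s_4 + 1/10*h_s_5
  h_s_3 = 1 + 1/10*h_s_1 + 2/5*h_s_2 + 1/10*h_s_3 + 1/5*h_s_4 + 1/5*h_s_5
  h_s_5 = 1 + 1/10*h_s_1 + 1/10*h_s_2 + 3/10*h_s_3 + 3/10*h_s_4 + 1/5*h_s_5

Substituting h_s_4 = 0 and rearranging gives the linear system (I - Q) h = 1:
  [4/5, -1/5, -2/5, -1/10] . (h_s_1, h_s_2, h_s_3, h_s_5) = 1
  [-3/10, 9/10, -2/5, -1/10] . (h_s_1, h_s_2, h_s_3, h_s_5) = 1
  [-1/10, -2/5, 9/10, -1/5] . (h_s_1, h_s_2, h_s_3, h_s_5) = 1
  [-1/10, -1/10, -3/10, 4/5] . (h_s_1, h_s_2, h_s_3, h_s_5) = 1

Solving yields:
  h_s_1 = 1180/187
  h_s_2 = 1180/187
  h_s_3 = 1070/187
  h_s_5 = 930/187

Starting state is s_5, so the expected hitting time is h_s_5 = 930/187.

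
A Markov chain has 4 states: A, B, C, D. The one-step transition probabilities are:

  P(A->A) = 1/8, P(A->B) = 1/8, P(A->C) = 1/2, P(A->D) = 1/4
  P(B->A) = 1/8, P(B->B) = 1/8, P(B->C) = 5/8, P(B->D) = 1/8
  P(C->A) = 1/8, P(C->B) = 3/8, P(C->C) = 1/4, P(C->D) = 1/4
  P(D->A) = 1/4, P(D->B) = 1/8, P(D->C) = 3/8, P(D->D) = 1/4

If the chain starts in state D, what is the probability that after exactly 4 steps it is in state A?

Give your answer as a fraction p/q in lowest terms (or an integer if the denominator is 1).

Computing P^4 by repeated multiplication:
P^1 =
  A: [1/8, 1/8, 1/2, 1/4]
  B: [1/8, 1/8, 5/8, 1/8]
  C: [1/8, 3/8, 1/4, 1/4]
  D: [1/4, 1/8, 3/8, 1/4]
P^2 =
  A: [5/32, 1/4, 23/64, 15/64]
  B: [9/64, 9/32, 11/32, 15/64]
  C: [5/32, 3/16, 29/64, 13/64]
  D: [5/32, 7/32, 25/64, 15/64]
P^3 =
  A: [79/512, 55/256, 211/512, 7/32]
  B: [79/512, 27/128, 215/512, 55/256]
  C: [77/512, 61/256, 197/512, 29/128]
  D: [79/512, 57/256, 205/512, 57/256]
P^4 =
  A: [39/256, 467/2048, 203/512, 457/2048]
  B: [311/2048, 471/2048, 101/256, 229/1024]
  C: [157/1024, 453/2048, 415/1024, 451/2048]
  D: [313/2048, 461/2048, 819/2048, 455/2048]

(P^4)[D -> A] = 313/2048

Answer: 313/2048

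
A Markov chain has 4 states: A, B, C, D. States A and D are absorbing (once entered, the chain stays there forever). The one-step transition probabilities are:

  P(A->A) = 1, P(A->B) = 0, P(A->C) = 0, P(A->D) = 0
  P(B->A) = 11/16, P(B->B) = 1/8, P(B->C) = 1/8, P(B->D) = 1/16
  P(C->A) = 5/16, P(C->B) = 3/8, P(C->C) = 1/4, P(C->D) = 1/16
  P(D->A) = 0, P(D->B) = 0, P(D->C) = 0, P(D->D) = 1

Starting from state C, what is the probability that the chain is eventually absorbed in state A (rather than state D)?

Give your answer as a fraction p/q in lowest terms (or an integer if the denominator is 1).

Answer: 34/39

Derivation:
Let a_i = P(absorbed in A | start in state i).
Boundary conditions: a_A = 1, a_D = 0.
For each transient state i, a_i = sum_j P(i->j) * a_j:
  a_B = 11/16*a_A + 1/8*a_B + 1/8*a_C + 1/16*a_D
  a_C = 5/16*a_A + 3/8*a_B + 1/4*a_C + 1/16*a_D

Substituting a_A = 1 and a_D = 0, rearrange to (I - Q) a = r where r[i] = P(i -> A):
  [7/8, -1/8] . (a_B, a_C) = 11/16
  [-3/8, 3/4] . (a_B, a_C) = 5/16

Solving yields:
  a_B = 71/78
  a_C = 34/39

Starting state is C, so the absorption probability is a_C = 34/39.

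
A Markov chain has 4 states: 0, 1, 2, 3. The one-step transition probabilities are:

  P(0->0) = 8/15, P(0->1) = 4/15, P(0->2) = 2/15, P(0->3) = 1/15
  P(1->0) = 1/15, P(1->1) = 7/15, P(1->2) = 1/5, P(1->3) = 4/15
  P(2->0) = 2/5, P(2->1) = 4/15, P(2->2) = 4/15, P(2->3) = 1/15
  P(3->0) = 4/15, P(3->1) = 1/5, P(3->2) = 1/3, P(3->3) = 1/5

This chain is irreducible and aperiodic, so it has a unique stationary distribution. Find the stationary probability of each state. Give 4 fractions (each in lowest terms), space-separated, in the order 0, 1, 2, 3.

The stationary distribution satisfies pi = pi * P, i.e.:
  pi_0 = 8/15*pi_0 + 1/15*pi_1 + 2/5*pi_2 + 4/15*pi_3
  pi_1 = 4/15*pi_0 + 7/15*pi_1 + 4/15*pi_2 + 1/5*pi_3
  pi_2 = 2/15*pi_0 + 1/5*pi_1 + 4/15*pi_2 + 1/3*pi_3
  pi_3 = 1/15*pi_0 + 4/15*pi_1 + 1/15*pi_2 + 1/5*pi_3
with normalization: pi_0 + pi_1 + pi_2 + pi_3 = 1.

Using the first 3 balance equations plus normalization, the linear system A*pi = b is:
  [-7/15, 1/15, 2/5, 4/15] . pi = 0
  [4/15, -8/15, 4/15, 1/5] . pi = 0
  [2/15, 1/5, -11/15, 1/3] . pi = 0
  [1, 1, 1, 1] . pi = 1

Solving yields:
  pi_0 = 217/689
  pi_1 = 17/53
  pi_2 = 147/689
  pi_3 = 8/53

Verification (pi * P):
  217/689*8/15 + 17/53*1/15 + 147/689*2/5 + 8/53*4/15 = 217/689 = pi_0  (ok)
  217/689*4/15 + 17/53*7/15 + 147/689*4/15 + 8/53*1/5 = 17/53 = pi_1  (ok)
  217/689*2/15 + 17/53*1/5 + 147/689*4/15 + 8/53*1/3 = 147/689 = pi_2  (ok)
  217/689*1/15 + 17/53*4/15 + 147/689*1/15 + 8/53*1/5 = 8/53 = pi_3  (ok)

Answer: 217/689 17/53 147/689 8/53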